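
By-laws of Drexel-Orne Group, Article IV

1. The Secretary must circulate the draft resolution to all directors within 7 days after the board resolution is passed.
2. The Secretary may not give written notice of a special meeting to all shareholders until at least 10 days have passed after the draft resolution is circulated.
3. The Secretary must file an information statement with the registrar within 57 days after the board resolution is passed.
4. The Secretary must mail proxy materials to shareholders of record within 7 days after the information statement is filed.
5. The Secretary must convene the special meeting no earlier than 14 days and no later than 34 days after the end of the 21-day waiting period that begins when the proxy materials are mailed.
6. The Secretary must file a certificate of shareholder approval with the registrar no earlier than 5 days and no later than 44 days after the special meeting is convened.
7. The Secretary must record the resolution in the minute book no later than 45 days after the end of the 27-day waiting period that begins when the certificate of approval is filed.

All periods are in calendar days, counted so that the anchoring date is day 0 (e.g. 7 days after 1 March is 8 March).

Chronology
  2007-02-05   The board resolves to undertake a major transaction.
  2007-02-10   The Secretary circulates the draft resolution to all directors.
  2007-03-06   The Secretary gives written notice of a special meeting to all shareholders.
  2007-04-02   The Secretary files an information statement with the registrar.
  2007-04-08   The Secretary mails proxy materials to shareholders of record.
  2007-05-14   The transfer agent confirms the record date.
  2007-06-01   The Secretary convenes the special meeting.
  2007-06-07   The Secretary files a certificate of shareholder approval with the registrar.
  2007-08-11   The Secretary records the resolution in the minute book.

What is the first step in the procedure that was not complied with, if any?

Step 1 — counting 7 days from 2007-02-05 (when the board resolution is passed) gives a deadline of 2007-02-12; 2007-02-10 is within that limit.
Step 2 — must wait 10 days from 2007-02-10 (when the draft resolution is circulated), so not before 2007-02-20; 2007-03-06 is on or after that date.
Step 3 — counting 57 days from 2007-02-05 (when the board resolution is passed) gives a deadline of 2007-04-03; completed 2007-04-02, before the deadline.
Step 4 — counting 7 days from 2007-04-02 (when the information statement is filed) gives a deadline of 2007-04-09; completed 2007-04-08, before the deadline.
Step 5 — 14 and 34 days from 2007-04-29 (end of the 21-day waiting period, which began when the proxy materials are mailed on 2007-04-08) are 2007-05-13 and 2007-06-02 respectively; 2007-06-01 falls inside that range.
Step 6 — 5 and 44 days from 2007-06-01 (when the special meeting is convened) are 2007-06-06 and 2007-07-15 respectively; done 2007-06-07, which is between those dates.
Step 7 — counting 45 days from 2007-07-04 (end of the 27-day waiting period, which began when the certificate of approval is filed on 2007-06-07) gives a deadline of 2007-08-18; completed 2007-08-11, before the deadline.

None — every step was satisfied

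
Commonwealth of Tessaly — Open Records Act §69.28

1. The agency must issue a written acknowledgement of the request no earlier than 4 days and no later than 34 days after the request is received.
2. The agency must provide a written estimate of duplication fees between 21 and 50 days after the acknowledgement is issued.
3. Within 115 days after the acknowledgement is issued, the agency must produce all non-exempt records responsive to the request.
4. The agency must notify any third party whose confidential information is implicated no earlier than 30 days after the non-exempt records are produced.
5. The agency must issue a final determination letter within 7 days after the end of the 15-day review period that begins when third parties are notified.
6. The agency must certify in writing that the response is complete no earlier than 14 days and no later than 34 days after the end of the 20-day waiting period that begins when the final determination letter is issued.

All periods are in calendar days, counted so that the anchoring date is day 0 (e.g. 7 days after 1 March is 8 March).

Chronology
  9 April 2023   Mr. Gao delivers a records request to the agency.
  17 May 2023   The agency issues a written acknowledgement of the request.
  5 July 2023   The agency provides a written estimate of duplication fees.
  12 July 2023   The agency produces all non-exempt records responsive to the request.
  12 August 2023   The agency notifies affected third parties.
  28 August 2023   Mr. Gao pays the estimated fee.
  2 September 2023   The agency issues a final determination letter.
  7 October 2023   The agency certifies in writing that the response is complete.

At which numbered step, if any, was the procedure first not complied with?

Step 1

(1) the permitted window runs from 9 April 2023 + 4 = 13 April 2023 to 9 April 2023 + 34 = 13 May 2023; 17 May 2023 is 4 days past the end of the window.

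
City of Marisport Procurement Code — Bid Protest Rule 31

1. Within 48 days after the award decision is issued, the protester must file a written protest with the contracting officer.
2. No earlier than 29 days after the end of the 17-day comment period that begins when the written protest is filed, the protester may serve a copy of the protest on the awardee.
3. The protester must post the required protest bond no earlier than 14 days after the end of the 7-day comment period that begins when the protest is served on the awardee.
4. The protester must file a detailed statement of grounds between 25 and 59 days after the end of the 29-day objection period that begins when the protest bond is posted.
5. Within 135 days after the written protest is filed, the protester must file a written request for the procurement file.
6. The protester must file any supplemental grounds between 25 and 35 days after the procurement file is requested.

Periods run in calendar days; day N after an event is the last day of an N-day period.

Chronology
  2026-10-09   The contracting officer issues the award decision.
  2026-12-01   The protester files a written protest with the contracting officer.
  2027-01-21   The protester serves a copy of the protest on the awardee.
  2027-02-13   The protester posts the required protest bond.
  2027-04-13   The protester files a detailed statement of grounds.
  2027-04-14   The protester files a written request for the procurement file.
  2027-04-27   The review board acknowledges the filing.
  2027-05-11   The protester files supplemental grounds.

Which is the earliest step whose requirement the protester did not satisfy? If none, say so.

Step 1: 48 days after 2026-10-09 (when the award decision is issued) is 2026-11-26; not done until 2026-12-01, 5 days after the deadline.
The procedure was therefore not followed at step 1.

Step 1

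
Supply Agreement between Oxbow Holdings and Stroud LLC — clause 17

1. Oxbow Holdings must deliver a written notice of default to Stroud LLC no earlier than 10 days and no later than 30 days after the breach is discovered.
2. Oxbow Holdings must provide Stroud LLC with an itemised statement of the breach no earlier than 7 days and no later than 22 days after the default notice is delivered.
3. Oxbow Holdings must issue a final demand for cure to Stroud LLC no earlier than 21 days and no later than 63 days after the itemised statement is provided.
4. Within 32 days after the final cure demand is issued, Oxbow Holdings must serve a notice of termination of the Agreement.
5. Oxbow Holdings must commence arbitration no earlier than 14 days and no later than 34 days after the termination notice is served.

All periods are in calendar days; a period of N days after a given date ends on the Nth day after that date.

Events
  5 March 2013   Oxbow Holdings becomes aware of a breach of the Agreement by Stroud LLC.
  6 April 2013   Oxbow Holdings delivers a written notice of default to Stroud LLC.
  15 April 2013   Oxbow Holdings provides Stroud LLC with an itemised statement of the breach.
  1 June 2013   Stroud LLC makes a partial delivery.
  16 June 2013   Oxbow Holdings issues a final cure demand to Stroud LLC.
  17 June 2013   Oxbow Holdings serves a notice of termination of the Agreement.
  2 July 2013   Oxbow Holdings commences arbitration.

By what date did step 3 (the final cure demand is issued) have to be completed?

Step 3 runs from 15 April 2013, when the itemised statement is provided. The window is 21–63 days after 15 April 2013; it closes on 17 June 2013.

17 June 2013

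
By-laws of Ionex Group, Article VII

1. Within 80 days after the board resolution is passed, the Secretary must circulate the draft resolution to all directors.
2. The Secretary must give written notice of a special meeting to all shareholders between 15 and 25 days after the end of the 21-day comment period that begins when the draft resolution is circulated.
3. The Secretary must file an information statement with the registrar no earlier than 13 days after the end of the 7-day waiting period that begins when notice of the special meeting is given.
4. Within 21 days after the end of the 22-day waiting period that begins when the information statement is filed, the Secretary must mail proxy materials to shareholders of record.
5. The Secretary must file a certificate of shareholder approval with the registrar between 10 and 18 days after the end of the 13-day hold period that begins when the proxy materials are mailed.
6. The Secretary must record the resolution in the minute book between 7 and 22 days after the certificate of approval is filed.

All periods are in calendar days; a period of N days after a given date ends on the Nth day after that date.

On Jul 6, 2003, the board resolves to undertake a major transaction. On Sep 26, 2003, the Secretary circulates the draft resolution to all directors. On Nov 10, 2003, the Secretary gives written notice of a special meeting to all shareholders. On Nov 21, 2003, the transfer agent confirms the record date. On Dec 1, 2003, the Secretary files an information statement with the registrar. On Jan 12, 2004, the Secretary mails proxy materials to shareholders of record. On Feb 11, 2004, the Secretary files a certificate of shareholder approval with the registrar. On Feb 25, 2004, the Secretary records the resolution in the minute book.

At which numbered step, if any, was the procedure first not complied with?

Step 1 — counting 80 days from Jul 6, 2003 (when the board resolution is passed) gives a deadline of Sep 24, 2003; not done until Sep 26, 2003, 2 days after the deadline.
The procedure was therefore not followed at step 1.

Step 1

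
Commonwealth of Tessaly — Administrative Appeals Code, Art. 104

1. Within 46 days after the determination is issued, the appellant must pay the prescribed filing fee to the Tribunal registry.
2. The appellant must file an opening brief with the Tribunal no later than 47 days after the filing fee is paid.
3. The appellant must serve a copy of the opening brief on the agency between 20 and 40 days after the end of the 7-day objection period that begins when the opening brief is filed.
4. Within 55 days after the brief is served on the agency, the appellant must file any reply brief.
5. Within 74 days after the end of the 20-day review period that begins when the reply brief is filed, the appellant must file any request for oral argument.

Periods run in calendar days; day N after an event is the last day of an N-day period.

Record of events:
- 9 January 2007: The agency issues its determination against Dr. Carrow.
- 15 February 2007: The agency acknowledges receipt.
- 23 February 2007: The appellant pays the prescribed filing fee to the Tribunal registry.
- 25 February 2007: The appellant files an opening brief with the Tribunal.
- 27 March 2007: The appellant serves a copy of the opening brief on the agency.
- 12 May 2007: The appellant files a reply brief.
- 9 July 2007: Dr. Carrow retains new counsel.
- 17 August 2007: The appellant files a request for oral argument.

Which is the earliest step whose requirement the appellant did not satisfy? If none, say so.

Step 5

Step 1: 46 days after 9 January 2007 (when the determination is issued) is 24 February 2007; done 23 February 2007 — timely.
Step 2: 47 days after 23 February 2007 (when the filing fee is paid) is 11 April 2007; done 25 February 2007 — timely.
Step 3: the window is 20–40 days after 4 March 2007 (end of the 7-day objection period, which began when the opening brief is filed on 25 February 2007), so 24 March 2007 through 13 April 2007; done 27 March 2007 — within the window.
Step 4: 55 days after 27 March 2007 (when the brief is served on the agency) is 21 May 2007; 12 May 2007 is within that limit.
Step 5: 74 days after 1 June 2007 (end of the 20-day review period, which began when the reply brief is filed on 12 May 2007) is 14 August 2007; done 17 August 2007 — 3 days late.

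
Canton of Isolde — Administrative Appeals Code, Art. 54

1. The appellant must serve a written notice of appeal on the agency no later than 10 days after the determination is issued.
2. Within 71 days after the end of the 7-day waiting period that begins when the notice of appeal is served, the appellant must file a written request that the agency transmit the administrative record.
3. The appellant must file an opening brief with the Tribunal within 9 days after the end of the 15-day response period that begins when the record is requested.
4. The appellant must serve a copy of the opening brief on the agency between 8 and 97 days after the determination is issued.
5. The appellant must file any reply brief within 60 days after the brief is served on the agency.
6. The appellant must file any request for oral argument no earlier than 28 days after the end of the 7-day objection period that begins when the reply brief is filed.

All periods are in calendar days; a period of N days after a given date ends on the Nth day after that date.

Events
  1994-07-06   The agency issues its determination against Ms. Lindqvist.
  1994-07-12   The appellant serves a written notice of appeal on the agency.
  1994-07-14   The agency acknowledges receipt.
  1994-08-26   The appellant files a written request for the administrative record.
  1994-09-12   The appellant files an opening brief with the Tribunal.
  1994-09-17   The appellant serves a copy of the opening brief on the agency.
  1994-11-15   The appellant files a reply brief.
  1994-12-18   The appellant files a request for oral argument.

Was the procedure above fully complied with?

No

(1) due by 1994-07-06 + 10 days = 1994-07-16; done 1994-07-12 — timely.
(2) due by 1994-07-19 + 71 days = 1994-09-28; completed 1994-08-26, before the deadline.
(3) due by 1994-09-10 + 9 days = 1994-09-19; done 1994-09-12 — timely.
(4) the permitted window runs from 1994-07-06 + 8 = 1994-07-14 to 1994-07-06 + 97 = 1994-10-11; 1994-09-17 falls inside that range.
(5) due by 1994-09-17 + 60 days = 1994-11-16; 1994-11-15 is within that limit.
(6) permitted from 1994-11-22 + 28 days = 1994-12-20 onward; done 1994-12-18 — 2 days too early.
Later steps need not be reached.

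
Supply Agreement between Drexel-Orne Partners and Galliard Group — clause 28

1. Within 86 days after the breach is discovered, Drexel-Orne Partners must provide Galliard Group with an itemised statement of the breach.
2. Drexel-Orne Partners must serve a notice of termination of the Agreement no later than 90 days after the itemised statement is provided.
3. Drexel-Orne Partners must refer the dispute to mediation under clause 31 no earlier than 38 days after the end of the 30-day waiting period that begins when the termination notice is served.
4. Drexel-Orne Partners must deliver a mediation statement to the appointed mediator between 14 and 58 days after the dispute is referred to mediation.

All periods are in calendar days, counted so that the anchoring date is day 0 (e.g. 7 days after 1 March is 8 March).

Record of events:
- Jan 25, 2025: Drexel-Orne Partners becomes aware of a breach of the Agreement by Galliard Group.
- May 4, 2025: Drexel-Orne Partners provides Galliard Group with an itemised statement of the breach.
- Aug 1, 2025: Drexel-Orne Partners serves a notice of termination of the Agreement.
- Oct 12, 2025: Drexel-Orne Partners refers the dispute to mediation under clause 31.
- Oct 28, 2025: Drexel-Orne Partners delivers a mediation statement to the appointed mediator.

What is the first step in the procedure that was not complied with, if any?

Step 1: 86 days after Jan 25, 2025 (when the breach is discovered) is Apr 21, 2025; not done until May 4, 2025, 13 days after the deadline.

Step 1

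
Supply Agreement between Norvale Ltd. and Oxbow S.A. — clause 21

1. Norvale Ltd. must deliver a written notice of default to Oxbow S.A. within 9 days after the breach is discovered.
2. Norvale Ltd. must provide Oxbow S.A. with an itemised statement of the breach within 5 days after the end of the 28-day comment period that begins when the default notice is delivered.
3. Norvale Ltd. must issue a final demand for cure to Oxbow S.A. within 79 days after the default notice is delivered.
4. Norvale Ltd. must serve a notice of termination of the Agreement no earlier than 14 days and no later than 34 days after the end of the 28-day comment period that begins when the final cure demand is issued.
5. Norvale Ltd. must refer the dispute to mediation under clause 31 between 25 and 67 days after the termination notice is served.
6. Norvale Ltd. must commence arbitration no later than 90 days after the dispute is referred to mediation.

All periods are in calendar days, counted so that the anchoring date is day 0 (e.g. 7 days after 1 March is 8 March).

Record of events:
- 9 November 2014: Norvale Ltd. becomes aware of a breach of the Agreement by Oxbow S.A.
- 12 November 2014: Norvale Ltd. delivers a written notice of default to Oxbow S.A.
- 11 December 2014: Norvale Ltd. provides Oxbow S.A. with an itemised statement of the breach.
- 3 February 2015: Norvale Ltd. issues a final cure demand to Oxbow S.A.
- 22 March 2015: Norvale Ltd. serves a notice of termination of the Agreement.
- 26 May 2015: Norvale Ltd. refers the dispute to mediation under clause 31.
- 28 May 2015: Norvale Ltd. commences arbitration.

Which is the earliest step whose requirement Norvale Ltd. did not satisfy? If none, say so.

Step 3

(1) due by 9 November 2014 + 9 days = 18 November 2014; 12 November 2014 is within that limit.
(2) due by 10 December 2014 + 5 days = 15 December 2014; completed 11 December 2014, before the deadline.
(3) due by 12 November 2014 + 79 days = 30 January 2015; done 3 February 2015 — 4 days late.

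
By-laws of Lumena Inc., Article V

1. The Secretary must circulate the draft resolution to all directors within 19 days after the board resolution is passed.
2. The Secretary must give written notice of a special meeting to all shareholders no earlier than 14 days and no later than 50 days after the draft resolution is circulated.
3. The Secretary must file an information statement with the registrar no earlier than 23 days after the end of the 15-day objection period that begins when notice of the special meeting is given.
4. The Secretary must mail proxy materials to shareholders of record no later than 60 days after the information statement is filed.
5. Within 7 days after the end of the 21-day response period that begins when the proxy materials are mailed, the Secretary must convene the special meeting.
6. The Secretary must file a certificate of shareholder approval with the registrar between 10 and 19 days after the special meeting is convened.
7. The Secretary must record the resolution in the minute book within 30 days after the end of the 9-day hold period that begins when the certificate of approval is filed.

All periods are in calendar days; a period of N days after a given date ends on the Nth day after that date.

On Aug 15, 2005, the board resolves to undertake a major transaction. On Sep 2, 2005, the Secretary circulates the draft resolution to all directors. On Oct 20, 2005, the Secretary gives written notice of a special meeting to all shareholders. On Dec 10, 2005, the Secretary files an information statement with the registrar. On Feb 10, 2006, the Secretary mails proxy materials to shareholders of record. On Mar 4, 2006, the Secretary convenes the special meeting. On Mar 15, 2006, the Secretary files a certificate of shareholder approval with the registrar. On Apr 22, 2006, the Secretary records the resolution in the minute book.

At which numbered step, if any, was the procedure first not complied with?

(1) due by Aug 15, 2005 + 19 days = Sep 3, 2005; done Sep 2, 2005 — timely.
(2) the permitted window runs from Sep 2, 2005 + 14 = Sep 16, 2005 to Sep 2, 2005 + 50 = Oct 22, 2005; done Oct 20, 2005 — within the window.
(3) permitted from Nov 4, 2005 + 23 days = Nov 27, 2005 onward; done Dec 10, 2005, after the minimum wait.
(4) due by Dec 10, 2005 + 60 days = Feb 8, 2006; Feb 10, 2006 misses that deadline by 2 days.

Step 4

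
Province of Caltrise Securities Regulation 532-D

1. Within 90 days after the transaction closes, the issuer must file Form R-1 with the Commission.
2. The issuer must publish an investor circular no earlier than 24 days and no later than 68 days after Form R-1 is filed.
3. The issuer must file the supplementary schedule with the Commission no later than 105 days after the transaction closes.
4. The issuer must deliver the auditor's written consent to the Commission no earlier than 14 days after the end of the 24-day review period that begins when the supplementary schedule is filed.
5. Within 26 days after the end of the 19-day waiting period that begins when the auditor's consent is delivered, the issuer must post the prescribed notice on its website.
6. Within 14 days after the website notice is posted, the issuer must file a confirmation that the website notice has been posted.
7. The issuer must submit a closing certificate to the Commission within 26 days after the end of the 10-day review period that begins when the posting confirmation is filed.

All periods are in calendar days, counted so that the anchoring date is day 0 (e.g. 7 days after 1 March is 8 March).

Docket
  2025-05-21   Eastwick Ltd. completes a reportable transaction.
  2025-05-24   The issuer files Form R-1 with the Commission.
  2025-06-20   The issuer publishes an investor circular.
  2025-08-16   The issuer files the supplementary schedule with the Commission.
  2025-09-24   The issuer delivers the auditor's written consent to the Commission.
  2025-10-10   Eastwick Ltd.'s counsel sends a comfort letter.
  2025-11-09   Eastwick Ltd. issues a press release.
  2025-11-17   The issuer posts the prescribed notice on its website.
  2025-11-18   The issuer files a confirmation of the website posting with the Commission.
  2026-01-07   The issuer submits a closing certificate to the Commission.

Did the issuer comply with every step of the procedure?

No

(1) due by 2025-05-21 + 90 days = 2025-08-19; 2025-05-24 is within that limit.
(2) the permitted window runs from 2025-05-24 + 24 = 2025-06-17 to 2025-05-24 + 68 = 2025-07-31; done 2025-06-20, which is between those dates.
(3) due by 2025-05-21 + 105 days = 2025-09-03; completed 2025-08-16, before the deadline.
(4) permitted from 2025-09-09 + 14 days = 2025-09-23 onward; done 2025-09-24 — permitted.
(5) due by 2025-10-13 + 26 days = 2025-11-08; not done until 2025-11-17, 9 days after the deadline.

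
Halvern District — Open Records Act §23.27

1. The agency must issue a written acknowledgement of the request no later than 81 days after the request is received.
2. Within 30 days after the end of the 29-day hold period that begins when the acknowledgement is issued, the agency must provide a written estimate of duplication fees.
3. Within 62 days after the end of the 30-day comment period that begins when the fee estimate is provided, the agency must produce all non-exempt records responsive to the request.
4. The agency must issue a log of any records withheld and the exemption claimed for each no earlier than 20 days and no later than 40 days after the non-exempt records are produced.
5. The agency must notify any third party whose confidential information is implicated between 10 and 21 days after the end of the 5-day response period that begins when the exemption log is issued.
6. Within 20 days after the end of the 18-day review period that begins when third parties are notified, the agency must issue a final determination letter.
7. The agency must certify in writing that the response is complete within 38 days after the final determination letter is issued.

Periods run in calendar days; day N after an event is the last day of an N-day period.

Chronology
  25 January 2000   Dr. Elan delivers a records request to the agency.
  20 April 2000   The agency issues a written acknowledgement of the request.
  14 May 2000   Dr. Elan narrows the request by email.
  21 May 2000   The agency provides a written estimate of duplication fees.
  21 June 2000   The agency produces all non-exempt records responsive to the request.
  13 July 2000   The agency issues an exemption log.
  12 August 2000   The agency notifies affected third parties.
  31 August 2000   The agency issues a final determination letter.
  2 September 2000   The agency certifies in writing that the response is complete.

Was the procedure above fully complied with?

Step 1 — counting 81 days from 25 January 2000 (when the request is received) gives a deadline of 15 April 2000; not done until 20 April 2000, 5 days after the deadline.

No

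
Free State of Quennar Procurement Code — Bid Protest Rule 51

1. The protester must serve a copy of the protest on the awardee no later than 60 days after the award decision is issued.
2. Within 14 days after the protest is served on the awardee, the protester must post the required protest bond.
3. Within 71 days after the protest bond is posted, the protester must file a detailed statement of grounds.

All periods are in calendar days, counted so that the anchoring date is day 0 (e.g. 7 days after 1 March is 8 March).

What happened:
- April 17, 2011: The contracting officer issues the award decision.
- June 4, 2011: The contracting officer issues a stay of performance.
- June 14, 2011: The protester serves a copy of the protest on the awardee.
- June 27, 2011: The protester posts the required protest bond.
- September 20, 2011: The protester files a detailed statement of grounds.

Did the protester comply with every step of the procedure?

Step 1: 60 days after April 17, 2011 (when the award decision is issued) is June 16, 2011; done June 14, 2011 — timely.
Step 2: 14 days after June 14, 2011 (when the protest is served on the awardee) is June 28, 2011; done June 27, 2011 — timely.
Step 3: 71 days after June 27, 2011 (when the protest bond is posted) is September 6, 2011; not done until September 20, 2011, 14 days after the deadline.

No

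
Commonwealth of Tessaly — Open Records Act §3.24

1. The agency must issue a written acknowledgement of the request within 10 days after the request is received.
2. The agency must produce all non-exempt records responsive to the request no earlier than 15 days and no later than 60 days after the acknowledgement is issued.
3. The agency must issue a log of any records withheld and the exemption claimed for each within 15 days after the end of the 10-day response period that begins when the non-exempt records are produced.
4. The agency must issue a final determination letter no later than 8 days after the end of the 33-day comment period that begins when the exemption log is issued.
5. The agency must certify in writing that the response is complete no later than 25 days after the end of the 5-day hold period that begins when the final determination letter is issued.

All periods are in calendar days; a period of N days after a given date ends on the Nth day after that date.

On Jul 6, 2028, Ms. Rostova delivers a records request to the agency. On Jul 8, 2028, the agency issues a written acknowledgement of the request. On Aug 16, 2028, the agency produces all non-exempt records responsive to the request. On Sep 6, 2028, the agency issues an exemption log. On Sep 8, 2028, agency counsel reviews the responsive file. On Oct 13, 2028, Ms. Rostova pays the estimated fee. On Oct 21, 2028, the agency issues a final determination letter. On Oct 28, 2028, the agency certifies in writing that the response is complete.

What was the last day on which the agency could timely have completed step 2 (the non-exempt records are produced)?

Step 2 runs from Jul 8, 2028, when the acknowledgement is issued. The window is 15–60 days after Jul 8, 2028; it closes on Sep 6, 2028.

Sep 6, 2028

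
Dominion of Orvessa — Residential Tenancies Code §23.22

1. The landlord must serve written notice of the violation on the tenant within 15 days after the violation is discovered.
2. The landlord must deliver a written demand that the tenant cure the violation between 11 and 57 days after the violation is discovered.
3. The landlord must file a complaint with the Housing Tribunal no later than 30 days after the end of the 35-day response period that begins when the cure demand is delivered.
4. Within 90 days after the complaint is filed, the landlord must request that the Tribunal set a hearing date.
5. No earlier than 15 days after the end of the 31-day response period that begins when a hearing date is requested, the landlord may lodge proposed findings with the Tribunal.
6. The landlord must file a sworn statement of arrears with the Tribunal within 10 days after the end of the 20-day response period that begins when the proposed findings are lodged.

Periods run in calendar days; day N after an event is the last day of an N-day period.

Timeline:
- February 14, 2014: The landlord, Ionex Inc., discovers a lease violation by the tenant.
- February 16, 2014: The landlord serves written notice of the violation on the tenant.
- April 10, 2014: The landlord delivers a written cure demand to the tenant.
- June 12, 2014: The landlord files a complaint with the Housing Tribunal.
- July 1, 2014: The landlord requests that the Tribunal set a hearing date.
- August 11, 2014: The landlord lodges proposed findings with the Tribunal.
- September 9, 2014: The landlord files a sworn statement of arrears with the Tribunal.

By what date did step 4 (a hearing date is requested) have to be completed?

Step 4 runs from June 12, 2014, when the complaint is filed. 90 days after June 12, 2014 is September 10, 2014.

September 10, 2014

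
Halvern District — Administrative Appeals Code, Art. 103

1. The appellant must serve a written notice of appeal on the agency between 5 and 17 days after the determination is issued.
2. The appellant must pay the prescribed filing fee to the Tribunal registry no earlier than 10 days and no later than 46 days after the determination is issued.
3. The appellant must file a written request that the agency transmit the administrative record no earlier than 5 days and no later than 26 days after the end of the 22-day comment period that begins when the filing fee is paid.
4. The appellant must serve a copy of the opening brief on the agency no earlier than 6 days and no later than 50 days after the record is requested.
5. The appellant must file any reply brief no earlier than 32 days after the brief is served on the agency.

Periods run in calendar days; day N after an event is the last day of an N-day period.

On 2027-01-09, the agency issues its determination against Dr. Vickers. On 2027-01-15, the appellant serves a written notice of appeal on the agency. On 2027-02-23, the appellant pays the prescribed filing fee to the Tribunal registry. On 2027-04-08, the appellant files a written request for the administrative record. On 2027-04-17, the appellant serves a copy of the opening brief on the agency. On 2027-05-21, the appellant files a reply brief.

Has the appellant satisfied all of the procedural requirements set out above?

(1) the permitted window runs from 2027-01-09 + 5 = 2027-01-14 to 2027-01-09 + 17 = 2027-01-26; done 2027-01-15 — within the window.
(2) the permitted window runs from 2027-01-09 + 10 = 2027-01-19 to 2027-01-09 + 46 = 2027-02-24; done 2027-02-23, which is between those dates.
(3) the permitted window runs from 2027-03-17 + 5 = 2027-03-22 to 2027-03-17 + 26 = 2027-04-12; done 2027-04-08 — within the window.
(4) the permitted window runs from 2027-04-08 + 6 = 2027-04-14 to 2027-04-08 + 50 = 2027-05-28; done 2027-04-17, which is between those dates.
(5) permitted from 2027-04-17 + 32 days = 2027-05-19 onward; done 2027-05-21 — permitted.

Yes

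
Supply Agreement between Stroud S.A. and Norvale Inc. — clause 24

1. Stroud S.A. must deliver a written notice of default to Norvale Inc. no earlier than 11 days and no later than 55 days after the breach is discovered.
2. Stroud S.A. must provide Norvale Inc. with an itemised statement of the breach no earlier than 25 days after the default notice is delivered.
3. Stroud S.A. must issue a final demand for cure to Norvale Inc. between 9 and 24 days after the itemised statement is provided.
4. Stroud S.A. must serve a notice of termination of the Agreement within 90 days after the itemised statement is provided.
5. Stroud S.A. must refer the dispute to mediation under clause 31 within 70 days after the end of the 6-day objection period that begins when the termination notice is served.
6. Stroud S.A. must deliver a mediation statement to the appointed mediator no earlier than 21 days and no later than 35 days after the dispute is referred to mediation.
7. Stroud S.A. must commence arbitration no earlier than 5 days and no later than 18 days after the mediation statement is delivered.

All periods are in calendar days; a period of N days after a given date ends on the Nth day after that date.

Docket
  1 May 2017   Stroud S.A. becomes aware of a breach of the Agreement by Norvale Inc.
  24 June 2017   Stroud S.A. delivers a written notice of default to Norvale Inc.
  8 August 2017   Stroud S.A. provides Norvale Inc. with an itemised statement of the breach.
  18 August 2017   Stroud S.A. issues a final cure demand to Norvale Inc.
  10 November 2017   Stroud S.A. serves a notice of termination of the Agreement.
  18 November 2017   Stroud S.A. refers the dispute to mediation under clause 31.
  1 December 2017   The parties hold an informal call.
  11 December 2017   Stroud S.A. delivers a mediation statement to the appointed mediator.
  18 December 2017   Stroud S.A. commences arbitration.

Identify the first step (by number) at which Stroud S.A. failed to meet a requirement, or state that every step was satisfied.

(1) the permitted window runs from 1 May 2017 + 11 = 12 May 2017 to 1 May 2017 + 55 = 25 June 2017; 24 June 2017 falls inside that range.
(2) permitted from 24 June 2017 + 25 days = 19 July 2017 onward; done 8 August 2017, after the minimum wait.
(3) the permitted window runs from 8 August 2017 + 9 = 17 August 2017 to 8 August 2017 + 24 = 1 September 2017; 18 August 2017 falls inside that range.
(4) due by 8 August 2017 + 90 days = 6 November 2017; done 10 November 2017 — 4 days late.

Step 4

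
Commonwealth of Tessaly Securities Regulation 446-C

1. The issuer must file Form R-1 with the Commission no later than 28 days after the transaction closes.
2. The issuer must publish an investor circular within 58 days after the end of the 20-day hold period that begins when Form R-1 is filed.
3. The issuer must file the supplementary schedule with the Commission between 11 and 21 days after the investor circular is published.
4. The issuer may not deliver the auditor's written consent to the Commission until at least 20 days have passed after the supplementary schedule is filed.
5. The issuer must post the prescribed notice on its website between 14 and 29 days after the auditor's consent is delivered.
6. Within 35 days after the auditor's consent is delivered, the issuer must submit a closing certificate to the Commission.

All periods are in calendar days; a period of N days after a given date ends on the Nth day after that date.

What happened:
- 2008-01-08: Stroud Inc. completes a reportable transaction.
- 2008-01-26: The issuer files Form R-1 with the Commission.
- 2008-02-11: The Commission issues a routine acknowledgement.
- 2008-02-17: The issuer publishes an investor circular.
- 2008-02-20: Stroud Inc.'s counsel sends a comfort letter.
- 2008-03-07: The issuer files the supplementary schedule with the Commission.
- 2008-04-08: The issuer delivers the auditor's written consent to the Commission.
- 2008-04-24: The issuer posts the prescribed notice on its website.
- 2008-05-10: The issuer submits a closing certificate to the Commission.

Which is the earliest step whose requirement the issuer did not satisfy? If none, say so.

Step 1 — counting 28 days from 2008-01-08 (when the transaction closes) gives a deadline of 2008-02-05; done 2008-01-26 — timely.
Step 2 — counting 58 days from 2008-02-15 (end of the 20-day hold period, which began when Form R-1 is filed on 2008-01-26) gives a deadline of 2008-04-13; completed 2008-02-17, before the deadline.
Step 3 — 11 and 21 days from 2008-02-17 (when the investor circular is published) are 2008-02-28 and 2008-03-09 respectively; 2008-03-07 falls inside that range.
Step 4 — must wait 20 days from 2008-03-07 (when the supplementary schedule is filed), so not before 2008-03-27; 2008-04-08 is on or after that date.
Step 5 — 14 and 29 days from 2008-04-08 (when the auditor's consent is delivered) are 2008-04-22 and 2008-05-07 respectively; done 2008-04-24 — within the window.
Step 6 — counting 35 days from 2008-04-08 (when the auditor's consent is delivered) gives a deadline of 2008-05-13; completed 2008-05-10, before the deadline.

None — every step was satisfied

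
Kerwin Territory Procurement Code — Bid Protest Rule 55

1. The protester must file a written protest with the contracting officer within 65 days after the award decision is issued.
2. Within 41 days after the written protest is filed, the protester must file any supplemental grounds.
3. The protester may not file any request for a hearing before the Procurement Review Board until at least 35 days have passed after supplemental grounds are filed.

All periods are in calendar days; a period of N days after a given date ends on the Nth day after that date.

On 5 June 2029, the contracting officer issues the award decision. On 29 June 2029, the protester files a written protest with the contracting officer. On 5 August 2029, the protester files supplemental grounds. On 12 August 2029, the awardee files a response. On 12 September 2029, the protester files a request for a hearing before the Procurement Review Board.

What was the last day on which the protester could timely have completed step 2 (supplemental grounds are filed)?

Step 2 runs from 29 June 2029, when the written protest is filed. 41 days after 29 June 2029 is 9 August 2029.

9 August 2029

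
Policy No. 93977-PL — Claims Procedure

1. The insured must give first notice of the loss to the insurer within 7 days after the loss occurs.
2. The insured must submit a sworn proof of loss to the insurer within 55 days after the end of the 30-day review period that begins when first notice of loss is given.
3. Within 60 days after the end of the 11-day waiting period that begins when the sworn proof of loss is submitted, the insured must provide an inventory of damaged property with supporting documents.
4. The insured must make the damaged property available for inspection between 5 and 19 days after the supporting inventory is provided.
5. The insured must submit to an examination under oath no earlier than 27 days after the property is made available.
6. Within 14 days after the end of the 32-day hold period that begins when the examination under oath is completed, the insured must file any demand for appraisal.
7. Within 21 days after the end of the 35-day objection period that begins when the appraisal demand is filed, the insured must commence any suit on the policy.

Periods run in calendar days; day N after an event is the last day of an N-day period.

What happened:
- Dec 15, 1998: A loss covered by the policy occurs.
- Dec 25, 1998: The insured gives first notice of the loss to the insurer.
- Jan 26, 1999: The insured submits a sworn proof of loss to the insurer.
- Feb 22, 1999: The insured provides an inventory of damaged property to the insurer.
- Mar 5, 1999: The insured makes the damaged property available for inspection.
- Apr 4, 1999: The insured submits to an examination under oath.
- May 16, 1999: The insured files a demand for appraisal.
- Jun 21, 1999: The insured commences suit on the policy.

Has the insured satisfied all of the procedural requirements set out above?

Step 1: 7 days after Dec 15, 1998 (when the loss occurs) is Dec 22, 1998; Dec 25, 1998 misses that deadline by 3 days.
The analysis stops there.

No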